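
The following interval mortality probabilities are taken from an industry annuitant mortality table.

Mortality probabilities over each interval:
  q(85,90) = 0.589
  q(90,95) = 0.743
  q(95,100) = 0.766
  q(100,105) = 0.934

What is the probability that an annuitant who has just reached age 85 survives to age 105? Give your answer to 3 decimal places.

0.002

Survival from 85 to 105 is the product of surviving each interval: (1 − 0.589) × (1 − 0.743) × (1 − 0.766) × (1 − 0.934).
= 0.411 × 0.257 × 0.234 × 0.066 = 0.001631.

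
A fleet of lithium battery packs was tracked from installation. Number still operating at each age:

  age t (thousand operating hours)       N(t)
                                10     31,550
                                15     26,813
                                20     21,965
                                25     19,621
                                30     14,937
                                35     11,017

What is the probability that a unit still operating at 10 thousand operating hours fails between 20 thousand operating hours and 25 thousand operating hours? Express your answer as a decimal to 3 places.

This is the probability of reaching 20 but not 25, conditional on being operational at 10: (N(20) − N(25)) / N(10).
= (21,965 − 19,621) / 31,550 = 2,344 / 31,550 = 0.074295.

0.074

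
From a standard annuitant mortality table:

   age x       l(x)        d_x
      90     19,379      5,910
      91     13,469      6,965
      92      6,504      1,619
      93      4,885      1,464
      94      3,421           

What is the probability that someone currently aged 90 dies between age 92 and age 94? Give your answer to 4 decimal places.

0.1591

This is the probability of reaching 92 but not 94, conditional on being alive at 90: (l(92) − l(94)) / l(90).
= (6,504 − 3,421) / 19,379 = 3,083 / 19,379 = 0.159090.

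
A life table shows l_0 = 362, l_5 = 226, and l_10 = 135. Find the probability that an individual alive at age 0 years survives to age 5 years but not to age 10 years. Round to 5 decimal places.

0.25138

This is the probability of reaching 5 but not 10, conditional on being alive at 0: (l_5 − l_10) / l_0.
= (226 − 135) / 362 = 91 / 362 = 0.251381.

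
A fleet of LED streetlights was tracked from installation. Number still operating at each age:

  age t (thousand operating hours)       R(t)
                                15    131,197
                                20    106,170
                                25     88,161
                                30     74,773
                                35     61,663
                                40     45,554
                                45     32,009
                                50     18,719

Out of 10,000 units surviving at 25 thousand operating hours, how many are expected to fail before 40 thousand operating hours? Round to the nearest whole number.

4833

The relevant probability is 1 − 45,554/88,161 = 0.483286.
Expected number = 10,000 × 0.483286 = 4833.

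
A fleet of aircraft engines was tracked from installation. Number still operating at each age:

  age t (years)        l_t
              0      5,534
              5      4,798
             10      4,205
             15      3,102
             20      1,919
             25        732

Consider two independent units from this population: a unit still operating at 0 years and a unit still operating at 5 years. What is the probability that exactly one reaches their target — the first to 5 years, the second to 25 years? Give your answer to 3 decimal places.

0.755

p₁ = l_5/l_0 = 4,798/5,534 = 0.867004; p₂ = l_25/l_5 = 732/4,798 = 0.152564.
P(exactly one) = p₁(1−p₂) + (1−p₁)p₂ = 0.734730 + 0.020290 = 0.755021.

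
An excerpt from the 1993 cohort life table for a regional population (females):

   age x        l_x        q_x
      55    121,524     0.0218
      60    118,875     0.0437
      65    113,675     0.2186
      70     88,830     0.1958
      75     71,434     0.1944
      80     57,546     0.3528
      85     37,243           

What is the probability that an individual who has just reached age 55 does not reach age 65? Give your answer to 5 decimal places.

0.06459

P(die before 65 | alive at 55) = 1 − l_65/l_55 = 1 − 113,675/121,524 = (7,849)/121,524 = 0.064588.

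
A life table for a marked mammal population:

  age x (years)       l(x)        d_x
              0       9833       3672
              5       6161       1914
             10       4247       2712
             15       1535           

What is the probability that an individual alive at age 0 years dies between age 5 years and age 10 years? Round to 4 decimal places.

0.1947

This is the probability of reaching 5 but not 10, conditional on being alive at 0: (l(5) − l(10)) / l(0).
= (6161 − 4247) / 9833 = 1914 / 9833 = 0.194651.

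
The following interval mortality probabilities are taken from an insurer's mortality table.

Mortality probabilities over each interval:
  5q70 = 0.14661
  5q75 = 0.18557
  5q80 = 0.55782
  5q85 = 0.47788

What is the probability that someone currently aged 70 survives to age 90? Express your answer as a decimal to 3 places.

0.160

The overall survival probability is (1 − 0.14661) × (1 − 0.18557) × (1 − 0.55782) × (1 − 0.47788).
= 0.85339 × 0.81443 × 0.44218 × 0.52212 = 0.160461.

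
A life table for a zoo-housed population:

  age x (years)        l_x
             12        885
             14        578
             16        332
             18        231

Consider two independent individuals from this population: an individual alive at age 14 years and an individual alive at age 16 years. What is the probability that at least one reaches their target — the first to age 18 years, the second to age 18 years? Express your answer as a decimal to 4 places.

0.8174

p₁ = l_18/l_14 = 231/578 = 0.399654; p₂ = l_18/l_16 = 231/332 = 0.695783.
P(at least one) = 1 − (1−p₁)(1−p₂) = 1 − 0.600346 × 0.304217 = 0.817365.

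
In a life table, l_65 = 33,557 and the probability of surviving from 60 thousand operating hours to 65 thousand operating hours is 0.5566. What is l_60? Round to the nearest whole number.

l_60 = l_65 / p = 33,557 / 0.5566 = 60289.

60289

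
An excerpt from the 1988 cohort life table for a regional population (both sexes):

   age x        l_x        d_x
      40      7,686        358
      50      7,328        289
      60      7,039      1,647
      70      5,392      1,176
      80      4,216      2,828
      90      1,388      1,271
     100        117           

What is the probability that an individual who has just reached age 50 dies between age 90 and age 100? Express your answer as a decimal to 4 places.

This is the probability of reaching 90 but not 100, conditional on being alive at 50: (l_90 − l_100) / l_50.
= (1,388 − 117) / 7,328 = 1,271 / 7,328 = 0.173444.

0.1734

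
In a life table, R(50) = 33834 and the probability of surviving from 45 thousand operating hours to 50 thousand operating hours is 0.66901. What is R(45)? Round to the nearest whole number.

R(45) = R(50) / p = 33834 / 0.66901 = 50573.

50573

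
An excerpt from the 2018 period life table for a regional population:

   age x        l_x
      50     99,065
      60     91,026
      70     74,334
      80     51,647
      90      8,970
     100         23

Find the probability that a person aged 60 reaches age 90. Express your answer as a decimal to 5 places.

0.09854

We want 30p60 = l_90/l_60.
The conditional survival probability is l_90/l_60 = 8,970/91,026 = 0.098543.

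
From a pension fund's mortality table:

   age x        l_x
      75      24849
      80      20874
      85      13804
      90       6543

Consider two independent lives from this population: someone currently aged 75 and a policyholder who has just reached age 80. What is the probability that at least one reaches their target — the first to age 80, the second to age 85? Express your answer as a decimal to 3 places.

p₁ = l_80/l_75 = 20874/24849 = 0.840034; p₂ = l_85/l_80 = 13804/20874 = 0.661301.
P(at least one) = 1 − (1−p₁)(1−p₂) = 1 − 0.159966 × 0.338699 = 0.945820.

0.946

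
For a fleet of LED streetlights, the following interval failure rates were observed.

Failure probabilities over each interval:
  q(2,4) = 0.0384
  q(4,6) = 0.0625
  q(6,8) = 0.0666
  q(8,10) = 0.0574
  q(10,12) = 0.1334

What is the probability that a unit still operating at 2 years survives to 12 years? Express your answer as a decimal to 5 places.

Chaining the interval survival probabilities: (1 − 0.0384) × (1 − 0.0625) × (1 − 0.0666) × (1 − 0.0574) × (1 − 0.1334).
= 0.9616 × 0.9375 × 0.9334 × 0.9426 × 0.8666 = 0.687353.

0.68735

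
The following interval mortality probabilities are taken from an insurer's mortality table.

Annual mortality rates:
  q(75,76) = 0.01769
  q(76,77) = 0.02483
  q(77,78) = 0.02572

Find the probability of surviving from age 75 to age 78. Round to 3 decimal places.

The overall survival probability is (1 − 0.01769) × (1 − 0.02483) × (1 − 0.02572).
= 0.98231 × 0.97517 × 0.97428 = 0.933282.

0.933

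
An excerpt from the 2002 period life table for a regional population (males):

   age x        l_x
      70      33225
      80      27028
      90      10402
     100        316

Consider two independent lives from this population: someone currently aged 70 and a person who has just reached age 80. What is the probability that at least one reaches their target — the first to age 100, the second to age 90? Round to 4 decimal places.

p₁ = l_100/l_70 = 316/33225 = 0.009511; p₂ = l_90/l_80 = 10402/27028 = 0.384860.
P(at least one) = 1 − (1−p₁)(1−p₂) = 1 − 0.990489 × 0.615140 = 0.390711.

0.3907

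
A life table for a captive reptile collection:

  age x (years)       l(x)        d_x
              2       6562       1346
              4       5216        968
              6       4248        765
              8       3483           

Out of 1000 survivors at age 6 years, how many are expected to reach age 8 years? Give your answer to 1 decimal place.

The relevant probability is 3483/4248 = 0.819915.
Expected number = 1000 × 0.819915 = 819.9.

819.9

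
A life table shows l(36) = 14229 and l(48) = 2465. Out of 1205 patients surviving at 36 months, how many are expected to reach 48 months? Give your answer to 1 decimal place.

208.8

The relevant probability is 2465/14229 = 0.173238.
Expected number = 1205 × 0.173238 = 208.8.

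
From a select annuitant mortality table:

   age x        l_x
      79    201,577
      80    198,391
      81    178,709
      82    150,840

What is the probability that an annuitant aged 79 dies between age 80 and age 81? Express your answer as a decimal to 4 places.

This is the probability of reaching 80 but not 81, conditional on being alive at 79: (l_80 − l_81) / l_79.
= (198,391 − 178,709) / 201,577 = 19,682 / 201,577 = 0.097640.

0.0976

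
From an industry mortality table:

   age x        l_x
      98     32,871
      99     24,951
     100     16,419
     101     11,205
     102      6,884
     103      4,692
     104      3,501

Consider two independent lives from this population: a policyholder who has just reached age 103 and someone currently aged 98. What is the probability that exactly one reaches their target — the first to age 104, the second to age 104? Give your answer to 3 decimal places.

0.694

p₁ = l_104/l_103 = 3,501/4,692 = 0.746164; p₂ = l_104/l_98 = 3,501/32,871 = 0.106507.
P(exactly one) = p₁(1−p₂) + (1−p₁)p₂ = 0.666692 + 0.027035 = 0.693728.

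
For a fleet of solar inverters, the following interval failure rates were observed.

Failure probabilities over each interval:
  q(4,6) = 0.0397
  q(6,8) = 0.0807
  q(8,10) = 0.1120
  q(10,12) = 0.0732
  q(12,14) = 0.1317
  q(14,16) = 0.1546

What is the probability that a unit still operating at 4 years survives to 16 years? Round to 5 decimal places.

0.53333

Survival from 4 to 16 is the product of surviving each interval: (1 − 0.0397) × (1 − 0.0807) × (1 − 0.1120) × (1 − 0.0732) × (1 − 0.1317) × (1 − 0.1546).
= 0.9603 × 0.9193 × 0.8880 × 0.9268 × 0.8683 × 0.8454 = 0.533329.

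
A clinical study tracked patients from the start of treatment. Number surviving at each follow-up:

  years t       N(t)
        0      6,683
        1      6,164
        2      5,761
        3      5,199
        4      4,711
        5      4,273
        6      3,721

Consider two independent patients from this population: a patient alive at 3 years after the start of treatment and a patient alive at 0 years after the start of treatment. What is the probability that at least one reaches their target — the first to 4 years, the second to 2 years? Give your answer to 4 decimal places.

p₁ = N(4)/N(3) = 4,711/5,199 = 0.906136; p₂ = N(2)/N(0) = 5,761/6,683 = 0.862038.
P(at least one) = 1 − (1−p₁)(1−p₂) = 1 − 0.093864 × 0.137962 = 0.987050.

0.9871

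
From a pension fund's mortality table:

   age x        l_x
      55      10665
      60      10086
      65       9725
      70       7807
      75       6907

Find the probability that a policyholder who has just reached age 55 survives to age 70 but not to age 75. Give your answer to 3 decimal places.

0.084

We want 15|5q55 = (l_70 − l_75)/l_55.
This is the probability of reaching 70 but not 75, conditional on being alive at 55: (l_70 − l_75) / l_55.
= (7807 − 6907) / 10665 = 900 / 10665 = 0.084388.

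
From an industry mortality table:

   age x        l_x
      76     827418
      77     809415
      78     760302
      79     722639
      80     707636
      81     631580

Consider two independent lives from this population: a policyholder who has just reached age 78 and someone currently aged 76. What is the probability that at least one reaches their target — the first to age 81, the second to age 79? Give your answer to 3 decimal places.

p₁ = l_81/l_78 = 631580/760302 = 0.830696; p₂ = l_79/l_76 = 722639/827418 = 0.873366.
P(at least one) = 1 − (1−p₁)(1−p₂) = 1 − 0.169304 × 0.126634 = 0.978560.

0.979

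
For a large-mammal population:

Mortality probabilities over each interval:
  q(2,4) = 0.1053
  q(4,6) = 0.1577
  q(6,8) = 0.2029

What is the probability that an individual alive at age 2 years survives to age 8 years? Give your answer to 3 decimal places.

0.601

Chaining the interval survival probabilities: (1 − 0.1053) × (1 − 0.1577) × (1 − 0.2029).
= 0.8947 × 0.8423 × 0.7971 = 0.600699.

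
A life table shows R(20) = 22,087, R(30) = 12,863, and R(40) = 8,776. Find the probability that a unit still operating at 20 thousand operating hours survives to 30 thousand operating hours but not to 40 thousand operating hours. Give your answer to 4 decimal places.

0.1850

This is the probability of reaching 30 but not 40, conditional on being operational at 20: (R(30) − R(40)) / R(20).
= (12,863 − 8,776) / 22,087 = 4,087 / 22,087 = 0.185041.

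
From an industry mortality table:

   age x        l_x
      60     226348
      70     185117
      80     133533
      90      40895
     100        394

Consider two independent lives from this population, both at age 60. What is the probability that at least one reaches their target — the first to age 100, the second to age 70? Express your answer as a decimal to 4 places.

p₁ = l_100/l_60 = 394/226348 = 0.001741; p₂ = l_70/l_60 = 185117/226348 = 0.817842.
P(at least one) = 1 − (1−p₁)(1−p₂) = 1 − 0.998259 × 0.182158 = 0.818159.

0.8182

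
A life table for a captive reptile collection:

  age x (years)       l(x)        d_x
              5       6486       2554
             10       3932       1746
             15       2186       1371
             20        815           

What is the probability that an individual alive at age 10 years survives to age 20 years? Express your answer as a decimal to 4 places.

0.2073

The conditional survival probability is l(20)/l(10) = 815/3932 = 0.207274.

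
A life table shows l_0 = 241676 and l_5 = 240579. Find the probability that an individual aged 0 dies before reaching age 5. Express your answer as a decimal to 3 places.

0.005

P(die before 5 | alive at 0) = 1 − l_5/l_0 = 1 − 240579/241676 = (1097)/241676 = 0.004539.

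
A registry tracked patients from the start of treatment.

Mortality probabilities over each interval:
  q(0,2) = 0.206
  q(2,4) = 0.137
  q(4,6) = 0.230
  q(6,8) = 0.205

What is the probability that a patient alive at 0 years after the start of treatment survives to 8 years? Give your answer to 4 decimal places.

0.4195

Chaining the interval survival probabilities: (1 − 0.206) × (1 − 0.137) × (1 − 0.230) × (1 − 0.205).
= 0.794 × 0.863 × 0.770 × 0.795 = 0.419459.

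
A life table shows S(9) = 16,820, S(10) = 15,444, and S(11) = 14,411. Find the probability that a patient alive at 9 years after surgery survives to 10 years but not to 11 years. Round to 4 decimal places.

This is the probability of reaching 10 but not 11, conditional on being alive at 9: (S(10) − S(11)) / S(9).
= (15,444 − 14,411) / 16,820 = 1,033 / 16,820 = 0.061415.

0.0614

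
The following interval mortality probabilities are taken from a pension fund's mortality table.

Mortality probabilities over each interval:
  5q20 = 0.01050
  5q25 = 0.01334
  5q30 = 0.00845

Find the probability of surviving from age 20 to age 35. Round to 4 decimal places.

Chaining the interval survival probabilities: (1 − 0.01050) × (1 − 0.01334) × (1 − 0.00845).
= 0.98950 × 0.98666 × 0.99155 = 0.968050.

0.9681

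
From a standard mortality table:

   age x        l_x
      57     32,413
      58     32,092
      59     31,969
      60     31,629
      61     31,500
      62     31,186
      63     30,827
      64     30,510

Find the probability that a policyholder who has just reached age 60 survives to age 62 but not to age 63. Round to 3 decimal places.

We want 2|1q60 = (l_62 − l_63)/l_60.
This is the probability of reaching 62 but not 63, conditional on being alive at 60: (l_62 − l_63) / l_60.
= (31,186 − 30,827) / 31,629 = 359 / 31,629 = 0.011350.

0.011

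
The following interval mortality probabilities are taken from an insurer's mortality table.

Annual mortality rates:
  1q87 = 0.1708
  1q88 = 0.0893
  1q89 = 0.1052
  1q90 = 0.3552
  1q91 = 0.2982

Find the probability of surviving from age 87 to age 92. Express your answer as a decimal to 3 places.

Chaining the interval survival probabilities: (1 − 0.1708) × (1 − 0.0893) × (1 − 0.1052) × (1 − 0.3552) × (1 − 0.2982).
= 0.8292 × 0.9107 × 0.8948 × 0.6448 × 0.7018 = 0.305773.

0.306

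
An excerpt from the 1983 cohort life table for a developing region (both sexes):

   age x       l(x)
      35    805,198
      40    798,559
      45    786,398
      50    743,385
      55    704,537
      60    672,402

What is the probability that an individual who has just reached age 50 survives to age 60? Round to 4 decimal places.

The conditional survival probability is l(60)/l(50) = 672,402/743,385 = 0.904514.

0.9045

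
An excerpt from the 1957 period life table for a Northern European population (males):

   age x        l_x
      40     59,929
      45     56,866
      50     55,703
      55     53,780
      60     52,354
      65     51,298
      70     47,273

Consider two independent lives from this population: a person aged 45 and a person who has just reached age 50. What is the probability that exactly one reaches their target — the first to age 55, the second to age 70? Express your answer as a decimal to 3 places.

0.189

p₁ = l_55/l_45 = 53,780/56,866 = 0.945732; p₂ = l_70/l_50 = 47,273/55,703 = 0.848662.
P(exactly one) = p₁(1−p₂) + (1−p₁)p₂ = 0.143125 + 0.046055 = 0.189180.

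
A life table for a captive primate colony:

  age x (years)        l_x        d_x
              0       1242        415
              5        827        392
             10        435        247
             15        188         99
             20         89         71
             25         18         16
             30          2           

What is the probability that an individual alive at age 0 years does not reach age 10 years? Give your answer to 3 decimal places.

0.650

P(die before 10 | alive at 0) = 1 − l_10/l_0 = 1 − 435/1242 = (807)/1242 = 0.649758.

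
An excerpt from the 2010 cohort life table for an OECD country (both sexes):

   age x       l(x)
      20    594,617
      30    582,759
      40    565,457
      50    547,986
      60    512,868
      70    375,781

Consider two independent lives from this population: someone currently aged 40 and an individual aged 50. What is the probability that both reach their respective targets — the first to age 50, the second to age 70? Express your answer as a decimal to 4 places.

p₁ = l(50)/l(40) = 547,986/565,457 = 0.969103; p₂ = l(70)/l(50) = 375,781/547,986 = 0.685749.
P(both) = p₁ × p₂ = 0.969103 × 0.685749 = 0.664561.

0.6646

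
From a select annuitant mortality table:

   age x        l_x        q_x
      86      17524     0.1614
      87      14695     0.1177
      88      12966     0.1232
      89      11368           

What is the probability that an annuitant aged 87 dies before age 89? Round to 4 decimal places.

P(die before 89 | alive at 87) = 1 − l_89/l_87 = 1 − 11368/14695 = (3327)/14695 = 0.226404.

0.2264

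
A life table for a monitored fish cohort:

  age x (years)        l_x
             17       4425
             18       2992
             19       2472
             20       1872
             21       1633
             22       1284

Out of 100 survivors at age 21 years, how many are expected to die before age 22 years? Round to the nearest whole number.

The relevant probability is 1 − 1284/1633 = 0.213717.
Expected number = 100 × 0.213717 = 21.

21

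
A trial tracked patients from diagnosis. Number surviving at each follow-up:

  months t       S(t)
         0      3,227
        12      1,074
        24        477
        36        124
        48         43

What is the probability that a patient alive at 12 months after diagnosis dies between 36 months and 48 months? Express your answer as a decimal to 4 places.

0.0754

This is the probability of reaching 36 but not 48, conditional on being alive at 12: (S(36) − S(48)) / S(12).
= (124 − 43) / 1,074 = 81 / 1,074 = 0.075419.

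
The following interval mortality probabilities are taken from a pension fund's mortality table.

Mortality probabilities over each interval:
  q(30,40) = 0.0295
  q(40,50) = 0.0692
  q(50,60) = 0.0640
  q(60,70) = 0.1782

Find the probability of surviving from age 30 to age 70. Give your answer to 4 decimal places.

0.6949

Chaining the interval survival probabilities: (1 − 0.0295) × (1 − 0.0692) × (1 − 0.0640) × (1 − 0.1782).
= 0.9705 × 0.9308 × 0.9360 × 0.8218 = 0.694855.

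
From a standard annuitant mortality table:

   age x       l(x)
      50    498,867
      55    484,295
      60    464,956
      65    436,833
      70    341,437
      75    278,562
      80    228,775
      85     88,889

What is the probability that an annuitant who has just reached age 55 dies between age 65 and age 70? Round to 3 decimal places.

This is the probability of reaching 65 but not 70, conditional on being alive at 55: (l(65) − l(70)) / l(55).
= (436,833 − 341,437) / 484,295 = 95,396 / 484,295 = 0.196979.

0.197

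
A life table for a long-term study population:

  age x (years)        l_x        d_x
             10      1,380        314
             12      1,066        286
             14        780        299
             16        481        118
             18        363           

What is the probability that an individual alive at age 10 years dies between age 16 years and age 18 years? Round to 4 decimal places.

0.0855

This is the probability of reaching 16 but not 18, conditional on being alive at 10: (l_16 − l_18) / l_10.
= (481 − 363) / 1,380 = 118 / 1,380 = 0.085507.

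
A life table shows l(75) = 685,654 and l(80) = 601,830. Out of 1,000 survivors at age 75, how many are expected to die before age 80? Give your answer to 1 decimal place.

The relevant probability is 1 − 601,830/685,654 = 0.122254.
Expected number = 1,000 × 0.122254 = 122.3.

122.3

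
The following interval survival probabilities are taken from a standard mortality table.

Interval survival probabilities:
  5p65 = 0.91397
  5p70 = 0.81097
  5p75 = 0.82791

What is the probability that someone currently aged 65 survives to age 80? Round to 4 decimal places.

The overall survival probability is 0.91397 × 0.81097 × 0.82791.
= 0.613649.

0.6136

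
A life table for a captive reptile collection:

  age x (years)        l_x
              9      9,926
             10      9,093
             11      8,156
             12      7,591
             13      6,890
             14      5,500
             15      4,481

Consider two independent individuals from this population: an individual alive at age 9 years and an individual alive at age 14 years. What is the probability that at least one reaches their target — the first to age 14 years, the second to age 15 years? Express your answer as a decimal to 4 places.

0.9174

p₁ = l_14/l_9 = 5,500/9,926 = 0.554100; p₂ = l_15/l_14 = 4,481/5,500 = 0.814727.
P(at least one) = 1 − (1−p₁)(1−p₂) = 1 − 0.445900 × 0.185273 = 0.917387.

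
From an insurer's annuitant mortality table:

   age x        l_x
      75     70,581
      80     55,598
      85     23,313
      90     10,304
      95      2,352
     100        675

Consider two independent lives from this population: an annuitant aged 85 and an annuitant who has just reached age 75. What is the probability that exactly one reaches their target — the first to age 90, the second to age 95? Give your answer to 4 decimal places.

p₁ = l_90/l_85 = 10,304/23,313 = 0.441985; p₂ = l_95/l_75 = 2,352/70,581 = 0.033323.
P(exactly one) = p₁(1−p₂) + (1−p₁)p₂ = 0.427257 + 0.018595 = 0.445851.

0.4459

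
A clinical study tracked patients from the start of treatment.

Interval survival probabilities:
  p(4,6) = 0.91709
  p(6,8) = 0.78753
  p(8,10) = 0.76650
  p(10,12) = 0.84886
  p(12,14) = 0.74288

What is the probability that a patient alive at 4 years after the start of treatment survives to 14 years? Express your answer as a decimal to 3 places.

P(survive 4→14) = 0.91709 × 0.78753 × 0.76650 × 0.84886 × 0.74288.
= 0.349097.

0.349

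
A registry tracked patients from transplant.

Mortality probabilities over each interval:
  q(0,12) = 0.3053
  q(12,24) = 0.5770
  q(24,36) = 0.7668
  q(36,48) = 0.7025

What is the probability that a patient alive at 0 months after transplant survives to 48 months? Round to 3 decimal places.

0.020

Chaining the interval survival probabilities: (1 − 0.3053) × (1 − 0.5770) × (1 − 0.7668) × (1 − 0.7025).
= 0.6947 × 0.4230 × 0.2332 × 0.2975 = 0.020387.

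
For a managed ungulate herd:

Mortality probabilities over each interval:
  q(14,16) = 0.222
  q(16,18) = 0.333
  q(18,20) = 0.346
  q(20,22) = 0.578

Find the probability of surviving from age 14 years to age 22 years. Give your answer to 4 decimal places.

0.1432

Chaining the interval survival probabilities: (1 − 0.222) × (1 − 0.333) × (1 − 0.346) × (1 − 0.578).
= 0.778 × 0.667 × 0.654 × 0.422 = 0.143217.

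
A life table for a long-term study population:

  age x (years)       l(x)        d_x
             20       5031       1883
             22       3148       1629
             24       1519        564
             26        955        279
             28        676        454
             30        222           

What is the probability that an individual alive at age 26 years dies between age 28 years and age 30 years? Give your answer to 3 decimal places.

This is the probability of reaching 28 but not 30, conditional on being alive at 26: (l(28) − l(30)) / l(26).
= (676 − 222) / 955 = 454 / 955 = 0.475393.

0.475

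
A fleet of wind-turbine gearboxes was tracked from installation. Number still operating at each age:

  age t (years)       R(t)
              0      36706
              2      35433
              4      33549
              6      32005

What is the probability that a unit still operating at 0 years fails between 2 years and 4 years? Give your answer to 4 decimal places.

0.0513

This is the probability of reaching 2 but not 4, conditional on being operational at 0: (R(2) − R(4)) / R(0).
= (35433 − 33549) / 36706 = 1884 / 36706 = 0.051327.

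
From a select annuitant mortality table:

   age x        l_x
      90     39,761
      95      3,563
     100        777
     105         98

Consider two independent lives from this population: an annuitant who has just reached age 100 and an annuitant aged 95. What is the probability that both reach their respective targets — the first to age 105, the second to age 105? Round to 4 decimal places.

p₁ = l_105/l_100 = 98/777 = 0.126126; p₂ = l_105/l_95 = 98/3,563 = 0.027505.
P(both) = p₁ × p₂ = 0.126126 × 0.027505 = 0.003469.

0.0035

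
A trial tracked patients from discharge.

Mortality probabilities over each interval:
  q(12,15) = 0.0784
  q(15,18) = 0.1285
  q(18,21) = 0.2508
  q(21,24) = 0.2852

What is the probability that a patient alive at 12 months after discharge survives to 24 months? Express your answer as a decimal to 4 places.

Survival from 12 to 24 is the product of surviving each interval: (1 − 0.0784) × (1 − 0.1285) × (1 − 0.2508) × (1 − 0.2852).
= 0.9216 × 0.8715 × 0.7492 × 0.7148 = 0.430123.

0.4301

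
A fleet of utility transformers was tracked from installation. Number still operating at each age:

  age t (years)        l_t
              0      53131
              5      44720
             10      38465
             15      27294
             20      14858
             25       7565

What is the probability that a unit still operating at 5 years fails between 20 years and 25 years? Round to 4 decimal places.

This is the probability of reaching 20 but not 25, conditional on being operational at 5: (l_20 − l_25) / l_5.
= (14858 − 7565) / 44720 = 7293 / 44720 = 0.163081.

0.1631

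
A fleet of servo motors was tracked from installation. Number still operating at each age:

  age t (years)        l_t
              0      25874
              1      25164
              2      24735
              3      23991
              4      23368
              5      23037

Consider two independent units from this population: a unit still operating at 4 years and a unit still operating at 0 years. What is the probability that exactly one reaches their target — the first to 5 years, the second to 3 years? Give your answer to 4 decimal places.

p₁ = l_5/l_4 = 23037/23368 = 0.985835; p₂ = l_3/l_0 = 23991/25874 = 0.927224.
P(exactly one) = p₁(1−p₂) + (1−p₁)p₂ = 0.071745 + 0.013134 = 0.084879.

0.0849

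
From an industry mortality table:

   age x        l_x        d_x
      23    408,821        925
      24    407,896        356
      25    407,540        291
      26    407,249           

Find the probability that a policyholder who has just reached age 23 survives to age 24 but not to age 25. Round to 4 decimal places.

0.0009

This is the probability of reaching 24 but not 25, conditional on being alive at 23: (l_24 − l_25) / l_23.
= (407,896 − 407,540) / 408,821 = 356 / 408,821 = 0.000871.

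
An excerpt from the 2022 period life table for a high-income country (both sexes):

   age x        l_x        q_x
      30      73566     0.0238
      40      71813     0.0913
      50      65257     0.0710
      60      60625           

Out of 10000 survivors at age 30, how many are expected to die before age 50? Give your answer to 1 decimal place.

1129.5

The relevant probability is 1 − 65257/73566 = 0.112946.
Expected number = 10000 × 0.112946 = 1129.5.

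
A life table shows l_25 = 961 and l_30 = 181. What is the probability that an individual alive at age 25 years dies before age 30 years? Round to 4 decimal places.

0.8117

P(die before 30 | alive at 25) = 1 − l_30/l_25 = 1 − 181/961 = (780)/961 = 0.811655.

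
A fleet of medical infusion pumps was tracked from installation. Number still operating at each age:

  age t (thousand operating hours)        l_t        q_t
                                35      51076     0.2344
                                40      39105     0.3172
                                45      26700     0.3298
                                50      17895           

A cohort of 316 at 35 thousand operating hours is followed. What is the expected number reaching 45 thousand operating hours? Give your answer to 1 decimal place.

165.2

The relevant probability is 26700/51076 = 0.522750.
Expected number = 316 × 0.522750 = 165.2.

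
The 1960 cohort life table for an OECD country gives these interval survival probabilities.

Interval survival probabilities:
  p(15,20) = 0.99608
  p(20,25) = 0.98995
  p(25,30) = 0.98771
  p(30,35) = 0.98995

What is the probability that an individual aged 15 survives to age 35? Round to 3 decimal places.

0.964

P(survive 15→35) = 0.99608 × 0.98995 × 0.98771 × 0.98995.
= 0.964162.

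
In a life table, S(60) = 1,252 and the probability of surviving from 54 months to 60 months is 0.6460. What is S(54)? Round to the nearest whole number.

1938

S(54) = S(60) / p = 1,252 / 0.6460 = 1938.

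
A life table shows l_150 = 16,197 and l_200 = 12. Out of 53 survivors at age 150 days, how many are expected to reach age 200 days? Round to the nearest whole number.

0

The relevant probability is 12/16,197 = 0.000741.
Expected number = 53 × 0.000741 = 0.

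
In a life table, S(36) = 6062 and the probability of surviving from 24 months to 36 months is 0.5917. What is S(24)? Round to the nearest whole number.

S(24) = S(36) / p = 6062 / 0.5917 = 10245.

10245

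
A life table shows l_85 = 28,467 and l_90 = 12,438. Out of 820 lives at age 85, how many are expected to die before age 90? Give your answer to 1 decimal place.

The relevant probability is 1 − 12,438/28,467 = 0.563073.
Expected number = 820 × 0.563073 = 461.7.

461.7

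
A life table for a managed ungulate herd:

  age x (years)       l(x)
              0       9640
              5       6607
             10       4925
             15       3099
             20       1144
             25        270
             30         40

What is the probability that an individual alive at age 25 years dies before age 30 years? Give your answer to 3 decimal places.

0.852

P(die before 30 | alive at 25) = 1 − l(30)/l(25) = 1 − 40/270 = (230)/270 = 0.851852.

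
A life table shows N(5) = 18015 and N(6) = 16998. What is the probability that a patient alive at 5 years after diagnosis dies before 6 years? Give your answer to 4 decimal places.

P(die before 6 | alive at 5) = 1 − N(6)/N(5) = 1 − 16998/18015 = (1017)/18015 = 0.056453.

0.0565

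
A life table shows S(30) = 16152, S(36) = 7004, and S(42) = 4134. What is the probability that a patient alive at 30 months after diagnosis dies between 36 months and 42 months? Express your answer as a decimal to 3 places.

This is the probability of reaching 36 but not 42, conditional on being alive at 30: (S(36) − S(42)) / S(30).
= (7004 − 4134) / 16152 = 2870 / 16152 = 0.177687.

0.178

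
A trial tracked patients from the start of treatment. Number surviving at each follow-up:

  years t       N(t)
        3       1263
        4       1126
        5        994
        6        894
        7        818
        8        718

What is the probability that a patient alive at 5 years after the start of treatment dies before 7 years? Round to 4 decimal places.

0.1771

P(die before 7 | alive at 5) = 1 − N(7)/N(5) = 1 − 818/994 = (176)/994 = 0.177062.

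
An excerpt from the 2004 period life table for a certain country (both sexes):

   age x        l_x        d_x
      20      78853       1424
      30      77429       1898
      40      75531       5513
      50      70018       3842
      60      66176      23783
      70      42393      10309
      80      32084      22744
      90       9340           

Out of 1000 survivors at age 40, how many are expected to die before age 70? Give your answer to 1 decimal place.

438.7

The relevant probability is 1 − 42393/75531 = 0.438734.
Expected number = 1000 × 0.438734 = 438.7.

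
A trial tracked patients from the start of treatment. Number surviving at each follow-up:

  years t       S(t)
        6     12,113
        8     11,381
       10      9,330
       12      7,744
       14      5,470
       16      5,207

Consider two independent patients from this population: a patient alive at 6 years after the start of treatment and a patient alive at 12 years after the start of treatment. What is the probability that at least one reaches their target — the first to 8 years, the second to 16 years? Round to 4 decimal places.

p₁ = S(8)/S(6) = 11,381/12,113 = 0.939569; p₂ = S(16)/S(12) = 5,207/7,744 = 0.672392.
P(at least one) = 1 − (1−p₁)(1−p₂) = 1 − 0.060431 × 0.327608 = 0.980202.

0.9802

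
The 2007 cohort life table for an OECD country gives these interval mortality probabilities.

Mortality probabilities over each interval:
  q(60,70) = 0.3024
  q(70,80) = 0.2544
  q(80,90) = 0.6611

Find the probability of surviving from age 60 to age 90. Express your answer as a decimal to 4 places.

The overall survival probability is (1 − 0.3024) × (1 − 0.2544) × (1 − 0.6611).
= 0.6976 × 0.7456 × 0.3389 = 0.176272.

0.1763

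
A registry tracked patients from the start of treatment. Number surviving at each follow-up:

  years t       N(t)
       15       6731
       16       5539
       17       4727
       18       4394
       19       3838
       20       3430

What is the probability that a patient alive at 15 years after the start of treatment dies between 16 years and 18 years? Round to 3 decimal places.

This is the probability of reaching 16 but not 18, conditional on being alive at 15: (N(16) − N(18)) / N(15).
= (5539 − 4394) / 6731 = 1145 / 6731 = 0.170108.

0.170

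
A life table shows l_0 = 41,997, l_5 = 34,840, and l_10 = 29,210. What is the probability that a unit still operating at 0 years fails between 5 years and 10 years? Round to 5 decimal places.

This is the probability of reaching 5 but not 10, conditional on being operational at 0: (l_5 − l_10) / l_0.
= (34,840 − 29,210) / 41,997 = 5,630 / 41,997 = 0.134057.

0.13406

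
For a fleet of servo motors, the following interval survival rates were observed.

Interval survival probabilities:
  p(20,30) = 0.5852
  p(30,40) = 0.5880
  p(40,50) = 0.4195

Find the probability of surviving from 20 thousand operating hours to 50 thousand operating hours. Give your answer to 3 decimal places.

0.144

P(survive 20→50) = 0.5852 × 0.5880 × 0.4195.
= 0.144349.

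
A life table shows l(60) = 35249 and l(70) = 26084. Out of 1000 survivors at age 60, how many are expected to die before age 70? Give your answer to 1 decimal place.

260.0

The relevant probability is 1 − 26084/35249 = 0.260007.
Expected number = 1000 × 0.260007 = 260.0.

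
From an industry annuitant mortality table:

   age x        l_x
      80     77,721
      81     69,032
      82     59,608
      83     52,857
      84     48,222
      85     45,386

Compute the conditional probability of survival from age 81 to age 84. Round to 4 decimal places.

0.6985

We want 3p81 = l_84/l_81.
The conditional survival probability is l_84/l_81 = 48,222/69,032 = 0.698546.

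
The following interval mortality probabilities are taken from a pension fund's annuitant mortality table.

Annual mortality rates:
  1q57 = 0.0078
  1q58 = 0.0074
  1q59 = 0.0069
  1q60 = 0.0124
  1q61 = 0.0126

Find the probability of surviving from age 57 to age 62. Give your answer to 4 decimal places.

0.9538

The overall survival probability is (1 − 0.0078) × (1 − 0.0074) × (1 − 0.0069) × (1 − 0.0124) × (1 − 0.0126).
= 0.9922 × 0.9926 × 0.9931 × 0.9876 × 0.9874 = 0.953763.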